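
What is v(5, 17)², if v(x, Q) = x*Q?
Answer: 7225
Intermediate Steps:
v(x, Q) = Q*x
v(5, 17)² = (17*5)² = 85² = 7225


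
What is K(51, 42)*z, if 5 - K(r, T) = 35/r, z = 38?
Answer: 8360/51 ≈ 163.92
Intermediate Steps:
K(r, T) = 5 - 35/r
K(51, 42)*z = (5 - 35/51)*38 = (220/51)*38 = 8360/51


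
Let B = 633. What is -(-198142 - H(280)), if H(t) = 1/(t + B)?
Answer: 180903647/913 ≈ 1.9814e+5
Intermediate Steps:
H(t) = 1/(633 + t) (H(t) = 1/(t + 633) = 1/(633 + t))
-(-198142 - H(280)) = -(-198142 - 1/(633 + 280)) = -(-198142 - 1/913) = -1*(-180903647/913) = 180903647/913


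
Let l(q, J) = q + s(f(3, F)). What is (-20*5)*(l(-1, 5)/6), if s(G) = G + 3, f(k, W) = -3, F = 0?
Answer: 50/3 ≈ 16.667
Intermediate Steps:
s(G) = 3 + G
l(q, J) = q (l(q, J) = q + (3 - 3) = q + 0 = q)
(-20*5)*(l(-1, 5)/6) = (-20*5)*(-1/6) = -(-100)/6 = -100*(-⅙) = 50/3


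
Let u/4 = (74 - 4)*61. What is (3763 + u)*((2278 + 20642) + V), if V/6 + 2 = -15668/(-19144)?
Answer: 1142834091585/2393 ≈ 4.7757e+8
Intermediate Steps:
V = -16965/2393 (V = -12 + 6*(-15668/(-19144)) = -12 + 6*(-15668*(-1/19144)) = -12 + 6*(3917/4786) = -12 + 11751/2393 = -16965/2393 ≈ -7.0894)
u = 17080 (u = 4*((74 - 4)*61) = 4*(70*61) = 4*4270 = 17080)
(3763 + u)*((2278 + 20642) + V) = (3763 + 17080)*((2278 + 20642) - 16965/2393) = 20843*(22920 - 16965/2393) = 20843*(54830595/2393) = 1142834091585/2393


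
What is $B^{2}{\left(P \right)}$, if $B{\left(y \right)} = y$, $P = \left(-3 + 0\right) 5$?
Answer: $225$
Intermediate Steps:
$P = -15$ ($P = \left(-3\right) 5 = -15$)
$B^{2}{\left(P \right)} = \left(-15\right)^{2} = 225$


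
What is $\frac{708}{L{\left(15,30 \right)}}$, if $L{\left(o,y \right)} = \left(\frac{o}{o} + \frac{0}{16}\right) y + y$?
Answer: $\frac{59}{5} \approx 11.8$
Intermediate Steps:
$L{\left(o,y \right)} = 2 y$ ($L{\left(o,y \right)} = \left(1 + 0 \cdot \frac{1}{16}\right) y + y = \left(1 + 0\right) y + y = 1 y + y = y + y = 2 y$)
$\frac{708}{L{\left(15,30 \right)}} = \frac{708}{2 \cdot 30} = \frac{708}{60} = 708 \cdot \frac{1}{60} = \frac{59}{5}$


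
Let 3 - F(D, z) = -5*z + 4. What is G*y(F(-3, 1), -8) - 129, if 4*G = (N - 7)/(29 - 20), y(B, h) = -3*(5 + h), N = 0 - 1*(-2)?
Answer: -521/4 ≈ -130.25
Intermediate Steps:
N = 2 (N = 0 + 2 = 2)
F(D, z) = -1 + 5*z (F(D, z) = 3 - (-5*z + 4) = 3 - (4 - 5*z) = 3 + (-4 + 5*z) = -1 + 5*z)
y(B, h) = -15 - 3*h
G = -5/36 (G = ((2 - 7)/(29 - 20))/4 = (-5/9)/4 = (-5*⅑)/4 = (¼)*(-5/9) = -5/36 ≈ -0.13889)
G*y(F(-3, 1), -8) - 129 = -5*(-15 - 3*(-8))/36 - 129 = -5*(-15 + 24)/36 - 129 = -5/36*9 - 129 = -5/4 - 129 = -521/4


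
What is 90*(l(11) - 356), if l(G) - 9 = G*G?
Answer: -20340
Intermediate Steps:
l(G) = 9 + G² (l(G) = 9 + G*G = 9 + G²)
90*(l(11) - 356) = 90*((9 + 11²) - 356) = 90*((9 + 121) - 356) = 90*(130 - 356) = 90*(-226) = -20340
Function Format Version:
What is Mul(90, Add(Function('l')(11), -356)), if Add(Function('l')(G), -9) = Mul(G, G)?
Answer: -20340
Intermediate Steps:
Function('l')(G) = Add(9, Pow(G, 2)) (Function('l')(G) = Add(9, Mul(G, G)) = Add(9, Pow(G, 2)))
Mul(90, Add(Function('l')(11), -356)) = Mul(90, Add(Add(9, Pow(11, 2)), -356)) = Mul(90, Add(Add(9, 121), -356)) = Mul(90, Add(130, -356)) = Mul(90, -226) = -20340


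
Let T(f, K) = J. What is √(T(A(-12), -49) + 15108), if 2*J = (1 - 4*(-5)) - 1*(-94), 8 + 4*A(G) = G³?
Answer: 7*√1238/2 ≈ 123.15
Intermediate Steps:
A(G) = -2 + G³/4
J = 115/2 (J = ((1 - 4*(-5)) - 1*(-94))/2 = ((1 + 20) + 94)/2 = (21 + 94)/2 = (½)*115 = 115/2 ≈ 57.500)
T(f, K) = 115/2
√(T(A(-12), -49) + 15108) = √(115/2 + 15108) = √(30331/2) = 7*√1238/2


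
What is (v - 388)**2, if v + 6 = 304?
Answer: 8100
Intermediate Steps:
v = 298 (v = -6 + 304 = 298)
(v - 388)**2 = (298 - 388)**2 = (-90)**2 = 8100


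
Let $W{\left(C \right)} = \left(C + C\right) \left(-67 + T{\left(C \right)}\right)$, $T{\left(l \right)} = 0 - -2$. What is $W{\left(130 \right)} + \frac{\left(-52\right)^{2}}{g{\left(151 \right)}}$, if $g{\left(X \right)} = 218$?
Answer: $- \frac{1840748}{109} \approx -16888.0$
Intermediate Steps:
$T{\left(l \right)} = 2$ ($T{\left(l \right)} = 0 + 2 = 2$)
$W{\left(C \right)} = - 130 C$ ($W{\left(C \right)} = \left(C + C\right) \left(-67 + 2\right) = 2 C \left(-65\right) = - 130 C$)
$W{\left(130 \right)} + \frac{\left(-52\right)^{2}}{g{\left(151 \right)}} = \left(-130\right) 130 + \frac{\left(-52\right)^{2}}{218} = -16900 + 2704 \cdot \frac{1}{218} = -16900 + \frac{1352}{109} = - \frac{1840748}{109}$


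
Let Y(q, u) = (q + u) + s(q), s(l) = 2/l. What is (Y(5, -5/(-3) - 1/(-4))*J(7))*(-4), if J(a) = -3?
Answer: 439/5 ≈ 87.800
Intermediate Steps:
Y(q, u) = q + u + 2/q (Y(q, u) = (q + u) + 2/q = q + u + 2/q)
(Y(5, -5/(-3) - 1/(-4))*J(7))*(-4) = ((5 + (-5/(-3) - 1/(-4)) + 2/5)*(-3))*(-4) = ((5 + (-5*(-⅓) - 1*(-¼)) + 2*(⅕))*(-3))*(-4) = ((5 + (5/3 + ¼) + ⅖)*(-3))*(-4) = ((5 + 23/12 + ⅖)*(-3))*(-4) = ((439/60)*(-3))*(-4) = -439/20*(-4) = 439/5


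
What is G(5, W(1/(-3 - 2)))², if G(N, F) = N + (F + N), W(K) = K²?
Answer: 63001/625 ≈ 100.80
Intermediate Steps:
G(N, F) = F + 2*N
G(5, W(1/(-3 - 2)))² = ((1/(-3 - 2))² + 2*5)² = ((1/(-5))² + 10)² = ((-⅕)² + 10)² = (1/25 + 10)² = (251/25)² = 63001/625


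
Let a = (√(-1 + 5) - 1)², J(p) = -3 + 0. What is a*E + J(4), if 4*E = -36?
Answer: -12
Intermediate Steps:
E = -9 (E = (¼)*(-36) = -9)
J(p) = -3
a = 1 (a = (√4 - 1)² = (2 - 1)² = 1² = 1)
a*E + J(4) = 1*(-9) - 3 = -9 - 3 = -12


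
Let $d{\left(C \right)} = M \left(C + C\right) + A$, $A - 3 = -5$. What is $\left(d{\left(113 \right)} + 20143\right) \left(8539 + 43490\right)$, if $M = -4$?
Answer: $1000881873$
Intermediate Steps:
$A = -2$ ($A = 3 - 5 = -2$)
$d{\left(C \right)} = -2 - 8 C$ ($d{\left(C \right)} = - 4 \left(C + C\right) - 2 = - 4 \cdot 2 C - 2 = - 8 C - 2 = -2 - 8 C$)
$\left(d{\left(113 \right)} + 20143\right) \left(8539 + 43490\right) = \left(\left(-2 - 904\right) + 20143\right) \left(8539 + 43490\right) = \left(\left(-2 - 904\right) + 20143\right) 52029 = \left(-906 + 20143\right) 52029 = 19237 \cdot 52029 = 1000881873$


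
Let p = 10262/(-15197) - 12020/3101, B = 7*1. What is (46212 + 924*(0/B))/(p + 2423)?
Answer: 103703902484/5427217049 ≈ 19.108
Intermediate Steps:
B = 7
p = -30641486/6732271 (p = 10262*(-1/15197) - 12020*1/3101 = -1466/2171 - 12020/3101 = -30641486/6732271 ≈ -4.5514)
(46212 + 924*(0/B))/(p + 2423) = (46212 + 924*(0/7))/(-30641486/6732271 + 2423) = (46212 + 924*(0*(1/7)))/(16281651147/6732271) = (46212 + 924*0)*(6732271/16281651147) = (46212 + 0)*(6732271/16281651147) = 46212*(6732271/16281651147) = 103703902484/5427217049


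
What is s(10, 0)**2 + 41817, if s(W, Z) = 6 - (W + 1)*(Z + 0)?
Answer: 41853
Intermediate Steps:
s(W, Z) = 6 - Z*(1 + W) (s(W, Z) = 6 - (1 + W)*Z = 6 - Z*(1 + W))
s(10, 0)**2 + 41817 = (6 - 1*0 - 1*10*0)**2 + 41817 = (6 + 0 + 0)**2 + 41817 = 6**2 + 41817 = 36 + 41817 = 41853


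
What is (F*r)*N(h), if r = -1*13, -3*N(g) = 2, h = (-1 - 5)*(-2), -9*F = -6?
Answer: 52/9 ≈ 5.7778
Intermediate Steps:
F = 2/3 (F = -1/9*(-6) = 2/3 ≈ 0.66667)
h = 12 (h = -6*(-2) = 12)
N(g) = -2/3 (N(g) = -1/3*2 = -2/3)
r = -13
(F*r)*N(h) = ((2/3)*(-13))*(-2/3) = -26/3*(-2/3) = 52/9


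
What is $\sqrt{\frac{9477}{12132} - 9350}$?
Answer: $\frac{i \sqrt{4247125739}}{674} \approx 96.691 i$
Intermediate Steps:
$\sqrt{\frac{9477}{12132} - 9350} = \sqrt{9477 \cdot \frac{1}{12132} - 9350} = \sqrt{\frac{1053}{1348} - 9350} = \sqrt{- \frac{12602747}{1348}} = \frac{i \sqrt{4247125739}}{674}$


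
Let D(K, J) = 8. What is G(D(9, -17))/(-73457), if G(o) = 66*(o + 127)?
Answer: -8910/73457 ≈ -0.12130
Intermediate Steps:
G(o) = 8382 + 66*o (G(o) = 66*(127 + o) = 8382 + 66*o)
G(D(9, -17))/(-73457) = (8382 + 66*8)/(-73457) = (8382 + 528)*(-1/73457) = 8910*(-1/73457) = -8910/73457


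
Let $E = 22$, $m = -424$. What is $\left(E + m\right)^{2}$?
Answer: $161604$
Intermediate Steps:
$\left(E + m\right)^{2} = \left(22 - 424\right)^{2} = \left(-402\right)^{2} = 161604$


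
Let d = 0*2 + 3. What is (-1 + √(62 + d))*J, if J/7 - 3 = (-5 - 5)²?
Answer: -721 + 721*√65 ≈ 5091.9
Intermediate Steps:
d = 3 (d = 0 + 3 = 3)
J = 721 (J = 21 + 7*(-5 - 5)² = 21 + 7*(-10)² = 21 + 7*100 = 21 + 700 = 721)
(-1 + √(62 + d))*J = (-1 + √(62 + 3))*721 = (-1 + √65)*721 = -721 + 721*√65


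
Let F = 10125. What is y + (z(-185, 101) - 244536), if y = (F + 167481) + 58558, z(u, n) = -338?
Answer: -8710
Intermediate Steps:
y = 236164 (y = (10125 + 167481) + 58558 = 177606 + 58558 = 236164)
y + (z(-185, 101) - 244536) = 236164 + (-338 - 244536) = 236164 - 244874 = -8710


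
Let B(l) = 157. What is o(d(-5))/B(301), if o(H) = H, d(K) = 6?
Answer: 6/157 ≈ 0.038217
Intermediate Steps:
o(d(-5))/B(301) = 6/157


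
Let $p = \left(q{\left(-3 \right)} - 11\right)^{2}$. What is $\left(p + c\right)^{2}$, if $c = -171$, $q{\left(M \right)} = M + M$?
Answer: $13924$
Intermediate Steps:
$q{\left(M \right)} = 2 M$
$p = 289$ ($p = \left(2 \left(-3\right) - 11\right)^{2} = \left(-6 - 11\right)^{2} = \left(-17\right)^{2} = 289$)
$\left(p + c\right)^{2} = \left(289 - 171\right)^{2} = 118^{2} = 13924$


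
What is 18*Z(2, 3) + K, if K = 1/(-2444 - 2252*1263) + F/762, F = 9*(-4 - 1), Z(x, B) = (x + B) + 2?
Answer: 94864147109/753243096 ≈ 125.94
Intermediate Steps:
Z(x, B) = 2 + B + x (Z(x, B) = (B + x) + 2 = 2 + B + x)
F = -45 (F = 9*(-5) = -45)
K = -44482987/753243096 (K = 1/(-2444 - 2252*1263) - 45/762 = (1/1263)/(-4696) - 45*1/762 = -1/4696*1/1263 - 15/254 = -1/5931048 - 15/254 = -44482987/753243096 ≈ -0.059055)
18*Z(2, 3) + K = 18*(2 + 3 + 2) - 44482987/753243096 = 18*7 - 44482987/753243096 = 126 - 44482987/753243096 = 94864147109/753243096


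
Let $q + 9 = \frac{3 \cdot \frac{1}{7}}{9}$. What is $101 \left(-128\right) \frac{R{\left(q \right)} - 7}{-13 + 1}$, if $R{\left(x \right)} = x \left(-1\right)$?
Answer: $\frac{132512}{63} \approx 2103.4$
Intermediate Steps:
$q = - \frac{188}{21}$ ($q = -9 + \frac{3 \cdot \frac{1}{7}}{9} = -9 + 3 \cdot \frac{1}{7} \cdot \frac{1}{9} = -9 + \frac{3}{7} \cdot \frac{1}{9} = -9 + \frac{1}{21} = - \frac{188}{21} \approx -8.9524$)
$R{\left(x \right)} = - x$
$101 \left(-128\right) \frac{R{\left(q \right)} - 7}{-13 + 1} = 101 \left(-128\right) \frac{\left(-1\right) \left(- \frac{188}{21}\right) - 7}{-13 + 1} = - 12928 \frac{\frac{188}{21} - 7}{-12} = - 12928 \cdot \frac{41}{21} \left(- \frac{1}{12}\right) = \left(-12928\right) \left(- \frac{41}{252}\right) = \frac{132512}{63}$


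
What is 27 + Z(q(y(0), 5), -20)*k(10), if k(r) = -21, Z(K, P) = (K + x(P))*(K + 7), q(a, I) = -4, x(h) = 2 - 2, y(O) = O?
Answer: 279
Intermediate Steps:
x(h) = 0
Z(K, P) = K*(7 + K) (Z(K, P) = (K + 0)*(K + 7) = K*(7 + K))
27 + Z(q(y(0), 5), -20)*k(10) = 27 - 4*(7 - 4)*(-21) = 27 - 4*3*(-21) = 27 - 12*(-21) = 27 + 252 = 279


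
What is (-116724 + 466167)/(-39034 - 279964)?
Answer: -349443/318998 ≈ -1.0954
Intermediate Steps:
(-116724 + 466167)/(-39034 - 279964) = 349443/(-318998) = 349443*(-1/318998) = -349443/318998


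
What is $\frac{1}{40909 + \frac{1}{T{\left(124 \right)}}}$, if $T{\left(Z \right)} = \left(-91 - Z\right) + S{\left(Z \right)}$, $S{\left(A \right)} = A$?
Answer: $\frac{91}{3722718} \approx 2.4445 \cdot 10^{-5}$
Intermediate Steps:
$T{\left(Z \right)} = -91$ ($T{\left(Z \right)} = \left(-91 - Z\right) + Z = -91$)
$\frac{1}{40909 + \frac{1}{T{\left(124 \right)}}} = \frac{1}{40909 + \frac{1}{-91}} = \frac{1}{40909 - \frac{1}{91}} = \frac{1}{\frac{3722718}{91}} = \frac{91}{3722718}$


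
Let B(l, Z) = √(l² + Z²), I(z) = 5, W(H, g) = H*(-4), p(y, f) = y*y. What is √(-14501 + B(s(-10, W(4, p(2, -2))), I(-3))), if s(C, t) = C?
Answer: √(-14501 + 5*√5) ≈ 120.37*I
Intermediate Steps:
p(y, f) = y²
W(H, g) = -4*H
B(l, Z) = √(Z² + l²)
√(-14501 + B(s(-10, W(4, p(2, -2))), I(-3))) = √(-14501 + √(5² + (-10)²)) = √(-14501 + √(25 + 100)) = √(-14501 + √125) = √(-14501 + 5*√5)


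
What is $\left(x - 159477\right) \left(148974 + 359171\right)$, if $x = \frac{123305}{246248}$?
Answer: $- \frac{19955244908931695}{246248} \approx -8.1037 \cdot 10^{10}$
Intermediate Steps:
$x = \frac{123305}{246248}$ ($x = 123305 \cdot \frac{1}{246248} = \frac{123305}{246248} \approx 0.50074$)
$\left(x - 159477\right) \left(148974 + 359171\right) = \left(\frac{123305}{246248} - 159477\right) \left(148974 + 359171\right) = \left(- \frac{39270768991}{246248}\right) 508145 = - \frac{19955244908931695}{246248}$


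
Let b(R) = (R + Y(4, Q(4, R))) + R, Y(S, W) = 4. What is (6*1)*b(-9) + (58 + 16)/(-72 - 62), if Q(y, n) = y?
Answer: -5665/67 ≈ -84.552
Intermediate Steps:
b(R) = 4 + 2*R (b(R) = (R + 4) + R = (4 + R) + R = 4 + 2*R)
(6*1)*b(-9) + (58 + 16)/(-72 - 62) = (6*1)*(4 + 2*(-9)) + (58 + 16)/(-72 - 62) = 6*(4 - 18) + 74/(-134) = 6*(-14) + 74*(-1/134) = -84 - 37/67 = -5665/67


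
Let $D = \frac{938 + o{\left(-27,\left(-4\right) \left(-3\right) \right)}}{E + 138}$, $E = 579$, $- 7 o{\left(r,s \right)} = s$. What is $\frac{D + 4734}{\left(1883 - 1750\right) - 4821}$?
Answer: $- \frac{5941625}{5882268} \approx -1.0101$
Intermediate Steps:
$o{\left(r,s \right)} = - \frac{s}{7}$
$D = \frac{6554}{5019}$ ($D = \frac{938 - \frac{\left(-4\right) \left(-3\right)}{7}}{579 + 138} = \frac{938 - \frac{12}{7}}{717} = \left(938 - \frac{12}{7}\right) \frac{1}{717} = \frac{6554}{7} \cdot \frac{1}{717} = \frac{6554}{5019} \approx 1.3058$)
$\frac{D + 4734}{\left(1883 - 1750\right) - 4821} = \frac{\frac{6554}{5019} + 4734}{\left(1883 - 1750\right) - 4821} = \frac{23766500}{5019 \left(133 - 4821\right)} = \frac{23766500}{5019 \left(-4688\right)} = \frac{23766500}{5019} \left(- \frac{1}{4688}\right) = - \frac{5941625}{5882268}$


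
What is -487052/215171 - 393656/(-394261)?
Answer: -107322253396/84833533631 ≈ -1.2651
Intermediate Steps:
-487052/215171 - 393656/(-394261) = -487052*1/215171 - 393656*(-1/394261) = -487052/215171 + 393656/394261 = -107322253396/84833533631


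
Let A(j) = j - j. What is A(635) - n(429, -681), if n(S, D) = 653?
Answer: -653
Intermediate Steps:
A(j) = 0
A(635) - n(429, -681) = 0 - 1*653 = 0 - 653 = -653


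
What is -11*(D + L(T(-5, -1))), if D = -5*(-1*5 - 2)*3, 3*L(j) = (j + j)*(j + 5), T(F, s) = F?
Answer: -1155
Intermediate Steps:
L(j) = 2*j*(5 + j)/3 (L(j) = ((j + j)*(j + 5))/3 = ((2*j)*(5 + j))/3 = (2*j*(5 + j))/3 = 2*j*(5 + j)/3)
D = 105 (D = -5*(-5 - 2)*3 = -5*(-7)*3 = 35*3 = 105)
-11*(D + L(T(-5, -1))) = -11*(105 + (⅔)*(-5)*(5 - 5)) = -11*(105 + (⅔)*(-5)*0) = -11*(105 + 0) = -11*105 = -1155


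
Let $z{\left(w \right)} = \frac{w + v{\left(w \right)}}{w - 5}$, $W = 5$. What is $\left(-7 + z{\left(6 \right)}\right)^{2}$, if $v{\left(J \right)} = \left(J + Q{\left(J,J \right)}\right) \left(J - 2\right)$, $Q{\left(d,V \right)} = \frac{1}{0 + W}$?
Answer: $\frac{14161}{25} \approx 566.44$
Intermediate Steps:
$Q{\left(d,V \right)} = \frac{1}{5}$ ($Q{\left(d,V \right)} = \frac{1}{0 + 5} = \frac{1}{5}$)
$v{\left(J \right)} = \left(-2 + J\right) \left(\frac{1}{5} + J\right)$ ($v{\left(J \right)} = \left(J + \frac{1}{5}\right) \left(J - 2\right) = \left(\frac{1}{5} + J\right) \left(-2 + J\right) = \left(-2 + J\right) \left(\frac{1}{5} + J\right)$)
$z{\left(w \right)} = \frac{- \frac{2}{5} + w^{2} - \frac{4 w}{5}}{-5 + w}$ ($z{\left(w \right)} = \frac{w - \left(\frac{2}{5} - w^{2} + \frac{9 w}{5}\right)}{w - 5} = \frac{- \frac{2}{5} + w^{2} - \frac{4 w}{5}}{-5 + w}$)
$\left(-7 + z{\left(6 \right)}\right)^{2} = \left(-7 + \frac{-2 - 24 + 5 \cdot 6^{2}}{5 \left(-5 + 6\right)}\right)^{2} = \left(-7 + \frac{-2 - 24 + 5 \cdot 36}{5 \cdot 1}\right)^{2} = \left(-7 + \frac{1}{5} \cdot 1 \left(-2 - 24 + 180\right)\right)^{2} = \left(-7 + \frac{1}{5} \cdot 1 \cdot 154\right)^{2} = \left(-7 + \frac{154}{5}\right)^{2} = \left(\frac{119}{5}\right)^{2} = \frac{14161}{25}$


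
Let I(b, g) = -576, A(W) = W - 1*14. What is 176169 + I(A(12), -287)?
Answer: 175593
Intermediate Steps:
A(W) = -14 + W (A(W) = W - 14 = -14 + W)
176169 + I(A(12), -287) = 176169 - 576 = 175593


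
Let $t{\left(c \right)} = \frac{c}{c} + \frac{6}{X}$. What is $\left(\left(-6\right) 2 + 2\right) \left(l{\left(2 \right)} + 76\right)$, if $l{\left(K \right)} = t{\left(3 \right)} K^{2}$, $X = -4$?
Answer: $-740$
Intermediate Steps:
$t{\left(c \right)} = - \frac{1}{2}$ ($t{\left(c \right)} = \frac{c}{c} + \frac{6}{-4} = 1 + 6 \left(- \frac{1}{4}\right) = 1 - \frac{3}{2} = - \frac{1}{2}$)
$l{\left(K \right)} = - \frac{K^{2}}{2}$
$\left(\left(-6\right) 2 + 2\right) \left(l{\left(2 \right)} + 76\right) = \left(\left(-6\right) 2 + 2\right) \left(- \frac{2^{2}}{2} + 76\right) = \left(-12 + 2\right) \left(\left(- \frac{1}{2}\right) 4 + 76\right) = - 10 \left(-2 + 76\right) = \left(-10\right) 74 = -740$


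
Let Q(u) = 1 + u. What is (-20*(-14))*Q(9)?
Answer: 2800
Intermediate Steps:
(-20*(-14))*Q(9) = (-20*(-14))*(1 + 9) = 280*10 = 2800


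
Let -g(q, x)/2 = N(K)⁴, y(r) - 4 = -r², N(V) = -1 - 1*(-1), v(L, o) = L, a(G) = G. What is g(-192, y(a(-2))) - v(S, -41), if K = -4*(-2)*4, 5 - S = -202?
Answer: -207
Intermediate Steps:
S = 207 (S = 5 - 1*(-202) = 5 + 202 = 207)
K = 32 (K = 8*4 = 32)
N(V) = 0 (N(V) = -1 + 1 = 0)
y(r) = 4 - r²
g(q, x) = 0 (g(q, x) = -2*0⁴ = -2*0 = 0)
g(-192, y(a(-2))) - v(S, -41) = 0 - 1*207 = 0 - 207 = -207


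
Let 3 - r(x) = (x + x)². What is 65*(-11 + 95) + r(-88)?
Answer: -25513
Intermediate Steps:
r(x) = 3 - 4*x² (r(x) = 3 - (x + x)² = 3 - (2*x)² = 3 - 4*x²)
65*(-11 + 95) + r(-88) = 65*(-11 + 95) + (3 - 4*(-88)²) = 65*84 + (3 - 4*7744) = 5460 + (3 - 30976) = 5460 - 30973 = -25513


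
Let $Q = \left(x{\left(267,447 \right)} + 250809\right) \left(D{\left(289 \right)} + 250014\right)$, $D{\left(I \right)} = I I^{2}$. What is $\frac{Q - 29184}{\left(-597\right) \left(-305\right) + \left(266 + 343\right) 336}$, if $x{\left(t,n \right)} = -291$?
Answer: $\frac{2036509496270}{128903} \approx 1.5799 \cdot 10^{7}$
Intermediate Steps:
$D{\left(I \right)} = I^{3}$
$Q = 6109528517994$ ($Q = \left(-291 + 250809\right) \left(289^{3} + 250014\right) = 250518 \left(24137569 + 250014\right) = 250518 \cdot 24387583 = 6109528517994$)
$\frac{Q - 29184}{\left(-597\right) \left(-305\right) + \left(266 + 343\right) 336} = \frac{6109528517994 - 29184}{\left(-597\right) \left(-305\right) + \left(266 + 343\right) 336} = \frac{6109528488810}{182085 + 609 \cdot 336} = \frac{6109528488810}{182085 + 204624} = \frac{6109528488810}{386709} = 6109528488810 \cdot \frac{1}{386709} = \frac{2036509496270}{128903}$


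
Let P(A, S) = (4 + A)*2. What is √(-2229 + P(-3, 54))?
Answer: I*√2227 ≈ 47.191*I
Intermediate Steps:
P(A, S) = 8 + 2*A
√(-2229 + P(-3, 54)) = √(-2229 + (8 + 2*(-3))) = √(-2229 + (8 - 6)) = √(-2229 + 2) = √(-2227) = I*√2227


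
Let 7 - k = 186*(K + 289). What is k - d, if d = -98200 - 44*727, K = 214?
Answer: 36637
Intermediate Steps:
d = -130188 (d = -98200 - 1*31988 = -98200 - 31988 = -130188)
k = -93551 (k = 7 - 186*(214 + 289) = 7 - 186*503 = 7 - 1*93558 = 7 - 93558 = -93551)
k - d = -93551 - 1*(-130188) = -93551 + 130188 = 36637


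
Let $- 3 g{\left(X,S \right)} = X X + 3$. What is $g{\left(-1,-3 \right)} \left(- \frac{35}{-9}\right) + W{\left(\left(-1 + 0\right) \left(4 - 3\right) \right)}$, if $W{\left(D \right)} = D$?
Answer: $- \frac{167}{27} \approx -6.1852$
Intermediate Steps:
$g{\left(X,S \right)} = -1 - \frac{X^{2}}{3}$ ($g{\left(X,S \right)} = - \frac{X X + 3}{3} = - \frac{X^{2} + 3}{3} = - \frac{3 + X^{2}}{3} = -1 - \frac{X^{2}}{3}$)
$g{\left(-1,-3 \right)} \left(- \frac{35}{-9}\right) + W{\left(\left(-1 + 0\right) \left(4 - 3\right) \right)} = \left(-1 - \frac{\left(-1\right)^{2}}{3}\right) \left(- \frac{35}{-9}\right) + \left(-1 + 0\right) \left(4 - 3\right) = \left(-1 - \frac{1}{3}\right) \left(\left(-35\right) \left(- \frac{1}{9}\right)\right) - 1 = \left(-1 - \frac{1}{3}\right) \frac{35}{9} - 1 = \left(- \frac{4}{3}\right) \frac{35}{9} - 1 = - \frac{140}{27} - 1 = - \frac{167}{27}$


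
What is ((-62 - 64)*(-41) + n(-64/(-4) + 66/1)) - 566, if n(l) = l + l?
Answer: 4764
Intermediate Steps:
n(l) = 2*l
((-62 - 64)*(-41) + n(-64/(-4) + 66/1)) - 566 = ((-62 - 64)*(-41) + 2*(-64/(-4) + 66/1)) - 566 = (-126*(-41) + 2*(-64*(-¼) + 66*1)) - 566 = (5166 + 2*(16 + 66)) - 566 = (5166 + 2*82) - 566 = (5166 + 164) - 566 = 5330 - 566 = 4764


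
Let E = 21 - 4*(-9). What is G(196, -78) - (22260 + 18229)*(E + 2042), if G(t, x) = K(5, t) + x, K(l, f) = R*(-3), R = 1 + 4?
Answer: -84986504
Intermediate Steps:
E = 57 (E = 21 + 36 = 57)
R = 5
K(l, f) = -15 (K(l, f) = 5*(-3) = -15)
G(t, x) = -15 + x
G(196, -78) - (22260 + 18229)*(E + 2042) = (-15 - 78) - (22260 + 18229)*(57 + 2042) = -93 - 40489*2099 = -93 - 1*84986411 = -93 - 84986411 = -84986504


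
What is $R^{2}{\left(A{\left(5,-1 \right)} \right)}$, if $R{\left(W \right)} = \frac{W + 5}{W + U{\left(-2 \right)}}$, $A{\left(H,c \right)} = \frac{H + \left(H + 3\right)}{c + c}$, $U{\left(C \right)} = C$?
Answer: $\frac{9}{289} \approx 0.031142$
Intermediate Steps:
$A{\left(H,c \right)} = \frac{3 + 2 H}{2 c}$ ($A{\left(H,c \right)} = \frac{H + \left(3 + H\right)}{2 c} = \left(3 + 2 H\right) \frac{1}{2 c} = \frac{3 + 2 H}{2 c}$)
$R{\left(W \right)} = \frac{5 + W}{-2 + W}$ ($R{\left(W \right)} = \frac{W + 5}{W - 2} = \frac{5 + W}{-2 + W}$)
$R^{2}{\left(A{\left(5,-1 \right)} \right)} = \left(\frac{5 + \frac{\frac{3}{2} + 5}{-1}}{-2 + \frac{\frac{3}{2} + 5}{-1}}\right)^{2} = \left(\frac{5 - \frac{13}{2}}{-2 - \frac{13}{2}}\right)^{2} = \left(\frac{1}{- \frac{17}{2}} \left(- \frac{3}{2}\right)\right)^{2} = \left(\left(- \frac{2}{17}\right) \left(- \frac{3}{2}\right)\right)^{2} = \left(\frac{3}{17}\right)^{2} = \frac{9}{289}$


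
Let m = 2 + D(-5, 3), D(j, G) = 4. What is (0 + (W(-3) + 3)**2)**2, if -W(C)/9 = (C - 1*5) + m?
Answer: 194481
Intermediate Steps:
m = 6 (m = 2 + 4 = 6)
W(C) = -9 - 9*C (W(C) = -9*((C - 1*5) + 6) = -9*((C - 5) + 6) = -9*((-5 + C) + 6) = -9*(1 + C) = -9 - 9*C)
(0 + (W(-3) + 3)**2)**2 = (0 + ((-9 - 9*(-3)) + 3)**2)**2 = (0 + ((-9 + 27) + 3)**2)**2 = (0 + (18 + 3)**2)**2 = (0 + 21**2)**2 = (0 + 441)**2 = 441**2 = 194481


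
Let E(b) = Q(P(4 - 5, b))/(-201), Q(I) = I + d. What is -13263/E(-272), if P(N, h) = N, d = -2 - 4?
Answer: -2665863/7 ≈ -3.8084e+5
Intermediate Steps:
d = -6
Q(I) = -6 + I (Q(I) = I - 6 = -6 + I)
E(b) = 7/201 (E(b) = (-6 + (4 - 5))/(-201) = (-6 - 1)*(-1/201) = -7*(-1/201) = 7/201)
-13263/E(-272) = -13263/7/201 = -13263*201/7 = -2665863/7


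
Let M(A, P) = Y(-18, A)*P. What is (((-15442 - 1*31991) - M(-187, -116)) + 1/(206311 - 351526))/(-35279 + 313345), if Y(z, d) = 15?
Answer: -3317654498/20189677095 ≈ -0.16432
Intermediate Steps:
M(A, P) = 15*P
(((-15442 - 1*31991) - M(-187, -116)) + 1/(206311 - 351526))/(-35279 + 313345) = (((-15442 - 1*31991) - 15*(-116)) + 1/(206311 - 351526))/(-35279 + 313345) = (((-15442 - 31991) - 1*(-1740)) + 1/(-145215))/278066 = ((-47433 + 1740) - 1/145215)*(1/278066) = (-45693 - 1/145215)*(1/278066) = -6635308996/145215*1/278066 = -3317654498/20189677095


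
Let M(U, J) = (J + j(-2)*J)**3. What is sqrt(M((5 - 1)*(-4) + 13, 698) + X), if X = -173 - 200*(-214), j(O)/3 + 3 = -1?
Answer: 5*I*sqrt(18105239485) ≈ 6.7278e+5*I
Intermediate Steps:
j(O) = -12 (j(O) = -9 + 3*(-1) = -9 - 3 = -12)
M(U, J) = -1331*J**3 (M(U, J) = (J - 12*J)**3 = (-11*J)**3 = -1331*J**3)
X = 42627 (X = -173 + 42800 = 42627)
sqrt(M((5 - 1)*(-4) + 13, 698) + X) = sqrt(-1331*698**3 + 42627) = sqrt(-1331*340068392 + 42627) = sqrt(-452631029752 + 42627) = sqrt(-452630987125) = 5*I*sqrt(18105239485)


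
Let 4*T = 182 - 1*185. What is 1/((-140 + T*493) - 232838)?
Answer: -4/933391 ≈ -4.2855e-6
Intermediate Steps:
T = -3/4 (T = (182 - 1*185)/4 = (182 - 185)/4 = (1/4)*(-3) = -3/4 ≈ -0.75000)
1/((-140 + T*493) - 232838) = 1/((-140 - 3/4*493) - 232838) = 1/((-140 - 1479/4) - 232838) = 1/(-2039/4 - 232838) = 1/(-933391/4) = -4/933391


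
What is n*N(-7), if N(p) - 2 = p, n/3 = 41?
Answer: -615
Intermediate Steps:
n = 123 (n = 3*41 = 123)
N(p) = 2 + p
n*N(-7) = 123*(2 - 7) = 123*(-5) = -615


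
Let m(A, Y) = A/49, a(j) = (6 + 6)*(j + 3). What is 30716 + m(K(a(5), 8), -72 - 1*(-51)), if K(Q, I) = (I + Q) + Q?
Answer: 1505284/49 ≈ 30720.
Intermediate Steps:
a(j) = 36 + 12*j (a(j) = 12*(3 + j) = 36 + 12*j)
K(Q, I) = I + 2*Q
m(A, Y) = A/49 (m(A, Y) = A*(1/49) = A/49)
30716 + m(K(a(5), 8), -72 - 1*(-51)) = 30716 + (8 + 2*(36 + 12*5))/49 = 30716 + (8 + 2*(36 + 60))/49 = 30716 + (8 + 2*96)/49 = 30716 + (8 + 192)/49 = 30716 + (1/49)*200 = 30716 + 200/49 = 1505284/49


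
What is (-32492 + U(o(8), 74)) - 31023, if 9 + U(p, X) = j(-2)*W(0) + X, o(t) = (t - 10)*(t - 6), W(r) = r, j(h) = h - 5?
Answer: -63450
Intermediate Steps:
j(h) = -5 + h
o(t) = (-10 + t)*(-6 + t)
U(p, X) = -9 + X (U(p, X) = -9 + ((-5 - 2)*0 + X) = -9 + (-7*0 + X) = -9 + (0 + X) = -9 + X)
(-32492 + U(o(8), 74)) - 31023 = (-32492 + (-9 + 74)) - 31023 = (-32492 + 65) - 31023 = -32427 - 31023 = -63450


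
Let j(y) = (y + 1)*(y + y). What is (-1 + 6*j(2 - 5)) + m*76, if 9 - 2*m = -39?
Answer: 1895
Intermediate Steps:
m = 24 (m = 9/2 - ½*(-39) = 9/2 + 39/2 = 24)
j(y) = 2*y*(1 + y) (j(y) = (1 + y)*(2*y) = 2*y*(1 + y))
(-1 + 6*j(2 - 5)) + m*76 = (-1 + 6*(2*(2 - 5)*(1 + (2 - 5)))) + 24*76 = (-1 + 6*(2*(-3)*(1 - 3))) + 1824 = (-1 + 6*(2*(-3)*(-2))) + 1824 = (-1 + 6*12) + 1824 = (-1 + 72) + 1824 = 71 + 1824 = 1895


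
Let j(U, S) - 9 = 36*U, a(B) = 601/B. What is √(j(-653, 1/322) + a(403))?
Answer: 2*I*√954051722/403 ≈ 153.29*I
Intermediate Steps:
j(U, S) = 9 + 36*U
√(j(-653, 1/322) + a(403)) = √((9 + 36*(-653)) + 601/403) = √((9 - 23508) + 601*(1/403)) = √(-23499 + 601/403) = √(-9469496/403) = 2*I*√954051722/403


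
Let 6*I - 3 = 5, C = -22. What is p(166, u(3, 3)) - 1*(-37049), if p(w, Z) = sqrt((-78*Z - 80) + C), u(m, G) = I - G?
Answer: 37049 + 2*sqrt(7) ≈ 37054.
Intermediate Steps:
I = 4/3 (I = 1/2 + (1/6)*5 = 1/2 + 5/6 = 4/3 ≈ 1.3333)
u(m, G) = 4/3 - G
p(w, Z) = sqrt(-102 - 78*Z) (p(w, Z) = sqrt((-78*Z - 80) - 22) = sqrt((-80 - 78*Z) - 22) = sqrt(-102 - 78*Z))
p(166, u(3, 3)) - 1*(-37049) = sqrt(-102 - 78*(4/3 - 1*3)) - 1*(-37049) = sqrt(-102 - 78*(4/3 - 3)) + 37049 = sqrt(-102 - 78*(-5/3)) + 37049 = sqrt(-102 + 130) + 37049 = sqrt(28) + 37049 = 2*sqrt(7) + 37049 = 37049 + 2*sqrt(7)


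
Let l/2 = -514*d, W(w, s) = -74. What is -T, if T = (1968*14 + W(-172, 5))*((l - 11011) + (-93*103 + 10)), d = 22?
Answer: 1186939688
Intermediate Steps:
l = -22616 (l = 2*(-514*22) = 2*(-11308) = -22616)
T = -1186939688 (T = (1968*14 - 74)*((-22616 - 11011) + (-93*103 + 10)) = (27552 - 74)*(-33627 + (-9579 + 10)) = 27478*(-33627 - 9569) = 27478*(-43196) = -1186939688)
-T = -1*(-1186939688) = 1186939688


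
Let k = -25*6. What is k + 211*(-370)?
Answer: -78220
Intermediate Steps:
k = -150
k + 211*(-370) = -150 + 211*(-370) = -150 - 78070 = -78220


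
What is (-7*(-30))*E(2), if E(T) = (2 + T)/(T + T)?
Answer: 210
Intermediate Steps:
E(T) = (2 + T)/(2*T) (E(T) = (2 + T)/((2*T)) = (2 + T)*(1/(2*T)) = (2 + T)/(2*T))
(-7*(-30))*E(2) = (-7*(-30))*((1/2)*(2 + 2)/2) = 210*((1/2)*(1/2)*4) = 210*1 = 210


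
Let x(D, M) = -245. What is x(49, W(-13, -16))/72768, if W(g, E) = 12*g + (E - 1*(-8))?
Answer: -245/72768 ≈ -0.0033669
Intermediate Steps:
W(g, E) = 8 + E + 12*g (W(g, E) = 12*g + (E + 8) = 12*g + (8 + E) = 8 + E + 12*g)
x(49, W(-13, -16))/72768 = -245/72768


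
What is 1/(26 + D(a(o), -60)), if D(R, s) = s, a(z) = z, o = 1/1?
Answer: -1/34 ≈ -0.029412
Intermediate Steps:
o = 1
1/(26 + D(a(o), -60)) = 1/(26 - 60) = 1/(-34) = -1/34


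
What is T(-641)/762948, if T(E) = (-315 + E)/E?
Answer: 239/122262417 ≈ 1.9548e-6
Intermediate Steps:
T(E) = (-315 + E)/E
T(-641)/762948 = ((-315 - 641)/(-641))/762948 = -1/641*(-956)*(1/762948) = (956/641)*(1/762948) = 239/122262417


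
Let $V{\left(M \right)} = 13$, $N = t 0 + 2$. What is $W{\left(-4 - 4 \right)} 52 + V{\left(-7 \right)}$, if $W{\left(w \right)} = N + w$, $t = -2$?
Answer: $-299$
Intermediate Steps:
$N = 2$ ($N = \left(-2\right) 0 + 2 = 0 + 2 = 2$)
$W{\left(w \right)} = 2 + w$
$W{\left(-4 - 4 \right)} 52 + V{\left(-7 \right)} = \left(2 - 8\right) 52 + 13 = \left(-6\right) 52 + 13 = -312 + 13 = -299$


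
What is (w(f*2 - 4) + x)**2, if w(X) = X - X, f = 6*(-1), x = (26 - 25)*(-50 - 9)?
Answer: 3481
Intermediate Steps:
x = -59 (x = 1*(-59) = -59)
f = -6
w(X) = 0
(w(f*2 - 4) + x)**2 = (0 - 59)**2 = (-59)**2 = 3481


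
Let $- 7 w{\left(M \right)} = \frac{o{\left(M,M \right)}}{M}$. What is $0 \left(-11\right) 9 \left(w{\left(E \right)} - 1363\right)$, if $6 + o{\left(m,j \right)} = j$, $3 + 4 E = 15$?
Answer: $0$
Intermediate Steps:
$E = 3$ ($E = - \frac{3}{4} + \frac{1}{4} \cdot 15 = - \frac{3}{4} + \frac{15}{4} = 3$)
$o{\left(m,j \right)} = -6 + j$
$w{\left(M \right)} = - \frac{-6 + M}{7 M}$ ($w{\left(M \right)} = - \frac{\left(-6 + M\right) \frac{1}{M}}{7} = - \frac{\frac{1}{M} \left(-6 + M\right)}{7} = - \frac{-6 + M}{7 M}$)
$0 \left(-11\right) 9 \left(w{\left(E \right)} - 1363\right) = 0 \left(-11\right) 9 \left(\frac{6 - 3}{7 \cdot 3} - 1363\right) = 0 \cdot 9 \left(\frac{1}{7} \cdot \frac{1}{3} \left(6 - 3\right) - 1363\right) = 0 \left(\frac{1}{7} \cdot \frac{1}{3} \cdot 3 - 1363\right) = 0 \left(\frac{1}{7} - 1363\right) = 0 \left(- \frac{9540}{7}\right) = 0$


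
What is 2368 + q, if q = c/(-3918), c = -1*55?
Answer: 9277879/3918 ≈ 2368.0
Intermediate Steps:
c = -55
q = 55/3918 (q = -55/(-3918) = -55*(-1/3918) = 55/3918 ≈ 0.014038)
2368 + q = 2368 + 55/3918 = 9277879/3918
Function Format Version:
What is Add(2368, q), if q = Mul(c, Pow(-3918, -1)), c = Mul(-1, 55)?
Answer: Rational(9277879, 3918) ≈ 2368.0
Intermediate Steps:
c = -55
q = Rational(55, 3918) (q = Mul(-55, Pow(-3918, -1)) = Mul(-55, Rational(-1, 3918)) = Rational(55, 3918) ≈ 0.014038)
Add(2368, q) = Add(2368, Rational(55, 3918)) = Rational(9277879, 3918)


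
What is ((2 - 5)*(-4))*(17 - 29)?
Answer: -144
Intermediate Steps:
((2 - 5)*(-4))*(17 - 29) = -3*(-4)*(-12) = 12*(-12) = -144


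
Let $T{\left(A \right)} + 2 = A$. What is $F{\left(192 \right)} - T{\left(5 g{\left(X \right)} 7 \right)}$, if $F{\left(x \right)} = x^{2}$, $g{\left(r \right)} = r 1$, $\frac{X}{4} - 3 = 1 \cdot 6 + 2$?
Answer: $35326$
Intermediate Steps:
$X = 44$ ($X = 12 + 4 \left(1 \cdot 6 + 2\right) = 12 + 4 \left(6 + 2\right) = 12 + 4 \cdot 8 = 12 + 32 = 44$)
$g{\left(r \right)} = r$
$T{\left(A \right)} = -2 + A$
$F{\left(192 \right)} - T{\left(5 g{\left(X \right)} 7 \right)} = 192^{2} - \left(-2 + 5 \cdot 44 \cdot 7\right) = 36864 - \left(-2 + 220 \cdot 7\right) = 36864 - \left(-2 + 1540\right) = 36864 - 1538 = 35326$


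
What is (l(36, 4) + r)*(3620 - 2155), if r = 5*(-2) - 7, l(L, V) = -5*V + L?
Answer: -1465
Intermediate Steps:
l(L, V) = L - 5*V
r = -17 (r = -10 - 7 = -17)
(l(36, 4) + r)*(3620 - 2155) = ((36 - 5*4) - 17)*(3620 - 2155) = ((36 - 20) - 17)*1465 = (16 - 17)*1465 = -1*1465 = -1465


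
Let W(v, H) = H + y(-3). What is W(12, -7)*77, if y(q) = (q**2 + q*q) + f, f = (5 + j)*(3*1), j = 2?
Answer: 2464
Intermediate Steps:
f = 21 (f = (5 + 2)*(3*1) = 7*3 = 21)
y(q) = 21 + 2*q**2 (y(q) = (q**2 + q*q) + 21 = (q**2 + q**2) + 21 = 2*q**2 + 21 = 21 + 2*q**2)
W(v, H) = 39 + H (W(v, H) = H + (21 + 2*(-3)**2) = H + (21 + 2*9) = H + (21 + 18) = H + 39 = 39 + H)
W(12, -7)*77 = (39 - 7)*77 = 32*77 = 2464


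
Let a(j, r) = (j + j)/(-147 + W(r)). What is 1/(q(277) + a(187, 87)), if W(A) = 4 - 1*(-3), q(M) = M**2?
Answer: 70/5370843 ≈ 1.3033e-5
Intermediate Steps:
W(A) = 7 (W(A) = 4 + 3 = 7)
a(j, r) = -j/70 (a(j, r) = (j + j)/(-147 + 7) = (2*j)/(-140) = (2*j)*(-1/140) = -j/70)
1/(q(277) + a(187, 87)) = 1/(277**2 - 1/70*187) = 1/(76729 - 187/70) = 1/(5370843/70) = 70/5370843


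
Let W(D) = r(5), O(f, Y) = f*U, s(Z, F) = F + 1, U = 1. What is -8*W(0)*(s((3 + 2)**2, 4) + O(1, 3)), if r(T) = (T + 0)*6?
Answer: -1440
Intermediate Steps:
s(Z, F) = 1 + F
r(T) = 6*T (r(T) = T*6 = 6*T)
O(f, Y) = f (O(f, Y) = f*1 = f)
W(D) = 30 (W(D) = 6*5 = 30)
-8*W(0)*(s((3 + 2)**2, 4) + O(1, 3)) = -240*((1 + 4) + 1) = -240*(5 + 1) = -240*6 = -8*180 = -1440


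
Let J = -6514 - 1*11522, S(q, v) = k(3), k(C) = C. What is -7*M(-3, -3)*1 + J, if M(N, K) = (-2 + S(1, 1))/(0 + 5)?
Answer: -90187/5 ≈ -18037.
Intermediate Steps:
S(q, v) = 3
M(N, K) = 1/5 (M(N, K) = (-2 + 3)/(0 + 5) = 1/5)
J = -18036 (J = -6514 - 11522 = -18036)
-7*M(-3, -3)*1 + J = -7*1/5*1 - 18036 = -7/5*1 - 18036 = -7/5 - 18036 = -90187/5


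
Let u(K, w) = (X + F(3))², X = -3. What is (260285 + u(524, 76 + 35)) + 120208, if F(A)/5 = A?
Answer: 380637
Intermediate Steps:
F(A) = 5*A
u(K, w) = 144 (u(K, w) = (-3 + 5*3)² = (-3 + 15)² = 12² = 144)
(260285 + u(524, 76 + 35)) + 120208 = (260285 + 144) + 120208 = 260429 + 120208 = 380637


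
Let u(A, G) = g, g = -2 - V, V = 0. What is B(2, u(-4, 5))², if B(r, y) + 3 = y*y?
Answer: 1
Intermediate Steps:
g = -2 (g = -2 - 1*0 = -2 + 0 = -2)
u(A, G) = -2
B(r, y) = -3 + y² (B(r, y) = -3 + y*y = -3 + y²)
B(2, u(-4, 5))² = (-3 + (-2)²)² = (-3 + 4)² = 1² = 1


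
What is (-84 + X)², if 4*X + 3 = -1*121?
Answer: 13225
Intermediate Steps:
X = -31 (X = -¾ + (-1*121)/4 = -¾ + (¼)*(-121) = -¾ - 121/4 = -31)
(-84 + X)² = (-84 - 31)² = (-115)² = 13225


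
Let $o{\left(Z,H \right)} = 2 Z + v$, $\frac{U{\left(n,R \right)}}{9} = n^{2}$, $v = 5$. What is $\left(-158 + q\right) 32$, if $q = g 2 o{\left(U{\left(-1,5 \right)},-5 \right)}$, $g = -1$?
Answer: $-6528$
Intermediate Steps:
$U{\left(n,R \right)} = 9 n^{2}$
$o{\left(Z,H \right)} = 5 + 2 Z$ ($o{\left(Z,H \right)} = 2 Z + 5 = 5 + 2 Z$)
$q = -46$ ($q = \left(-1\right) 2 \left(5 + 2 \cdot 9 \left(-1\right)^{2}\right) = - 2 \left(5 + 2 \cdot 9 \cdot 1\right) = - 2 \left(5 + 2 \cdot 9\right) = - 2 \left(5 + 18\right) = \left(-2\right) 23 = -46$)
$\left(-158 + q\right) 32 = \left(-158 - 46\right) 32 = \left(-204\right) 32 = -6528$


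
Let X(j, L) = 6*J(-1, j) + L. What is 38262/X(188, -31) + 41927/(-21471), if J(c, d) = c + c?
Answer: -823326263/923253 ≈ -891.77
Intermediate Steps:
J(c, d) = 2*c
X(j, L) = -12 + L (X(j, L) = 6*(2*(-1)) + L = 6*(-2) + L = -12 + L)
38262/X(188, -31) + 41927/(-21471) = 38262/(-12 - 31) + 41927/(-21471) = 38262/(-43) + 41927*(-1/21471) = 38262*(-1/43) - 41927/21471 = -38262/43 - 41927/21471 = -823326263/923253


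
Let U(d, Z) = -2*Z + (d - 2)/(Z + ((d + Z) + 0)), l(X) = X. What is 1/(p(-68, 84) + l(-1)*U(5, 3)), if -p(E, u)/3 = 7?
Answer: -11/168 ≈ -0.065476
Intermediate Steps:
p(E, u) = -21 (p(E, u) = -3*7 = -21)
U(d, Z) = -2*Z + (-2 + d)/(d + 2*Z) (U(d, Z) = -2*Z + (-2 + d)/(Z + ((Z + d) + 0)) = -2*Z + (-2 + d)/(Z + (Z + d)) = -2*Z + (-2 + d)/(d + 2*Z))
1/(p(-68, 84) + l(-1)*U(5, 3)) = 1/(-21 - (-2 + 5 - 4*3**2 - 2*3*5)/(5 + 2*3)) = 1/(-21 - (-2 + 5 - 4*9 - 30)/(5 + 6)) = 1/(-21 - (-2 + 5 - 36 - 30)/11) = 1/(-21 - (-63)/11) = 1/(-21 - 1*(-63/11)) = 1/(-21 + 63/11) = 1/(-168/11) = -11/168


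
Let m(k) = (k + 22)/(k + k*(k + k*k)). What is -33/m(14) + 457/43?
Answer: -695879/258 ≈ -2697.2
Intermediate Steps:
m(k) = (22 + k)/(k + k*(k + k**2))
-33/m(14) + 457/43 = -33*14*(1 + 14 + 14**2)/(22 + 14) + 457/43 = -33/((1/14)*36/(1 + 14 + 196)) + 457*(1/43) = -33/((1/14)*36/211) + 457/43 = -33/((1/14)*(1/211)*36) + 457/43 = -33/18/1477 + 457/43 = -33*1477/18 + 457/43 = -16247/6 + 457/43 = -695879/258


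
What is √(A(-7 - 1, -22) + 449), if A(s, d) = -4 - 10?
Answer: √435 ≈ 20.857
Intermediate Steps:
A(s, d) = -14
√(A(-7 - 1, -22) + 449) = √(-14 + 449) = √435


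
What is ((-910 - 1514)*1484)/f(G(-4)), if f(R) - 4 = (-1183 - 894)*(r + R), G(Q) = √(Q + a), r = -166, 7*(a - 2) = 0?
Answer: -206711619296/19814335609 - 1245236272*I*√2/19814335609 ≈ -10.432 - 0.088877*I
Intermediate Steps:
a = 2 (a = 2 + (⅐)*0 = 2 + 0 = 2)
G(Q) = √(2 + Q) (G(Q) = √(Q + 2) = √(2 + Q))
f(R) = 344786 - 2077*R (f(R) = 4 + (-1183 - 894)*(-166 + R) = 4 - 2077*(-166 + R) = 4 + (344782 - 2077*R) = 344786 - 2077*R)
((-910 - 1514)*1484)/f(G(-4)) = ((-910 - 1514)*1484)/(344786 - 2077*√(2 - 4)) = (-2424*1484)/(344786 - 2077*I*√2) = -3597216/(344786 - 2077*I*√2)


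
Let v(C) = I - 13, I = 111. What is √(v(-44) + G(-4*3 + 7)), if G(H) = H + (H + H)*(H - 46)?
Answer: 3*√67 ≈ 24.556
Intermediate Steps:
v(C) = 98 (v(C) = 111 - 13 = 98)
G(H) = H + 2*H*(-46 + H) (G(H) = H + (2*H)*(-46 + H) = H + 2*H*(-46 + H))
√(v(-44) + G(-4*3 + 7)) = √(98 + (-4*3 + 7)*(-91 + 2*(-4*3 + 7))) = √(98 + (-12 + 7)*(-91 + 2*(-12 + 7))) = √(98 - 5*(-91 + 2*(-5))) = √(98 - 5*(-91 - 10)) = √(98 - 5*(-101)) = √(98 + 505) = √603 = 3*√67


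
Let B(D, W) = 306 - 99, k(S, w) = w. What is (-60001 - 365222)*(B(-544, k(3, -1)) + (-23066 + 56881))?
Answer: -14466936906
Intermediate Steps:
B(D, W) = 207
(-60001 - 365222)*(B(-544, k(3, -1)) + (-23066 + 56881)) = (-60001 - 365222)*(207 + (-23066 + 56881)) = -425223*(207 + 33815) = -425223*34022 = -14466936906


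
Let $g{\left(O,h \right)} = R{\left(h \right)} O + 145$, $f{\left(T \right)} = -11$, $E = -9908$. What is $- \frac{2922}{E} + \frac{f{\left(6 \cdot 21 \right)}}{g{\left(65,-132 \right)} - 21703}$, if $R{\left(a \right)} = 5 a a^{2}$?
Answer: $\frac{273028464083}{925792569183} \approx 0.29491$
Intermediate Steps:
$R{\left(a \right)} = 5 a^{3}$
$g{\left(O,h \right)} = 145 + 5 O h^{3}$ ($g{\left(O,h \right)} = 5 h^{3} O + 145 = 5 O h^{3} + 145 = 145 + 5 O h^{3}$)
$- \frac{2922}{E} + \frac{f{\left(6 \cdot 21 \right)}}{g{\left(65,-132 \right)} - 21703} = - \frac{2922}{-9908} - \frac{11}{\left(145 + 5 \cdot 65 \left(-132\right)^{3}\right) - 21703} = \left(-2922\right) \left(- \frac{1}{9908}\right) - \frac{11}{\left(145 + 5 \cdot 65 \left(-2299968\right)\right) - 21703} = \frac{1461}{4954} - \frac{11}{\left(145 - 747489600\right) - 21703} = \frac{1461}{4954} - \frac{11}{-747489455 - 21703} = \frac{1461}{4954} - \frac{11}{-747511158} = \frac{1461}{4954} - - \frac{11}{747511158} = \frac{1461}{4954} + \frac{11}{747511158} = \frac{273028464083}{925792569183}$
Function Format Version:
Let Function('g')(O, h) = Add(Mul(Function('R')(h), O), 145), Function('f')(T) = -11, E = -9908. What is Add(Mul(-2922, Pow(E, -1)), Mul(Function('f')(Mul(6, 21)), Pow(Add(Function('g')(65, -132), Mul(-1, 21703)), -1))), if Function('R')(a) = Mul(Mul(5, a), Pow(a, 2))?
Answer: Rational(273028464083, 925792569183) ≈ 0.29491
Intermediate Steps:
Function('R')(a) = Mul(5, Pow(a, 3))
Function('g')(O, h) = Add(145, Mul(5, O, Pow(h, 3))) (Function('g')(O, h) = Add(Mul(Mul(5, Pow(h, 3)), O), 145) = Add(Mul(5, O, Pow(h, 3)), 145) = Add(145, Mul(5, O, Pow(h, 3))))
Add(Mul(-2922, Pow(E, -1)), Mul(Function('f')(Mul(6, 21)), Pow(Add(Function('g')(65, -132), Mul(-1, 21703)), -1))) = Add(Mul(-2922, Pow(-9908, -1)), Mul(-11, Pow(Add(Add(145, Mul(5, 65, Pow(-132, 3))), Mul(-1, 21703)), -1))) = Add(Mul(-2922, Rational(-1, 9908)), Mul(-11, Pow(Add(Add(145, Mul(5, 65, -2299968)), -21703), -1))) = Add(Rational(1461, 4954), Mul(-11, Pow(Add(Add(145, -747489600), -21703), -1))) = Add(Rational(1461, 4954), Mul(-11, Pow(Add(-747489455, -21703), -1))) = Add(Rational(1461, 4954), Mul(-11, Pow(-747511158, -1))) = Add(Rational(1461, 4954), Mul(-11, Rational(-1, 747511158))) = Add(Rational(1461, 4954), Rational(11, 747511158)) = Rational(273028464083, 925792569183)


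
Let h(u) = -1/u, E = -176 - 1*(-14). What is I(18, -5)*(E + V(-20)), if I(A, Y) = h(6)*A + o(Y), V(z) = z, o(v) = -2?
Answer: 910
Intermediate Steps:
E = -162 (E = -176 + 14 = -162)
I(A, Y) = -2 - A/6 (I(A, Y) = (-1/6)*A - 2 = (-1*⅙)*A - 2 = -A/6 - 2 = -2 - A/6)
I(18, -5)*(E + V(-20)) = (-2 - ⅙*18)*(-162 - 20) = (-2 - 3)*(-182) = -5*(-182) = 910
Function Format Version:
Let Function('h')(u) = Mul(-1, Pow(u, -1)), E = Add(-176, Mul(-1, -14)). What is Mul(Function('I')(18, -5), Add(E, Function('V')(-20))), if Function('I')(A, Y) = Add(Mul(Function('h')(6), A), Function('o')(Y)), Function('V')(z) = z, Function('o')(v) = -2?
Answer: 910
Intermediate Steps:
E = -162 (E = Add(-176, 14) = -162)
Function('I')(A, Y) = Add(-2, Mul(Rational(-1, 6), A)) (Function('I')(A, Y) = Add(Mul(Mul(-1, Pow(6, -1)), A), -2) = Add(Mul(Mul(-1, Rational(1, 6)), A), -2) = Add(Mul(Rational(-1, 6), A), -2) = Add(-2, Mul(Rational(-1, 6), A)))
Mul(Function('I')(18, -5), Add(E, Function('V')(-20))) = Mul(Add(-2, Mul(Rational(-1, 6), 18)), Add(-162, -20)) = Mul(Add(-2, -3), -182) = Mul(-5, -182) = 910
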